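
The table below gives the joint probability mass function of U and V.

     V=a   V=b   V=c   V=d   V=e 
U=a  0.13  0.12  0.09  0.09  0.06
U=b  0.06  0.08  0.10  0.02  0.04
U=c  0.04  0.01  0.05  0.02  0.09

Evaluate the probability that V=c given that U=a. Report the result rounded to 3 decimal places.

0.184

P(U=a) = 0.13 + 0.12 + 0.09 + 0.09 + 0.06 = 0.49.
P(V=c | U=a) = 0.09/0.49 = 0.184.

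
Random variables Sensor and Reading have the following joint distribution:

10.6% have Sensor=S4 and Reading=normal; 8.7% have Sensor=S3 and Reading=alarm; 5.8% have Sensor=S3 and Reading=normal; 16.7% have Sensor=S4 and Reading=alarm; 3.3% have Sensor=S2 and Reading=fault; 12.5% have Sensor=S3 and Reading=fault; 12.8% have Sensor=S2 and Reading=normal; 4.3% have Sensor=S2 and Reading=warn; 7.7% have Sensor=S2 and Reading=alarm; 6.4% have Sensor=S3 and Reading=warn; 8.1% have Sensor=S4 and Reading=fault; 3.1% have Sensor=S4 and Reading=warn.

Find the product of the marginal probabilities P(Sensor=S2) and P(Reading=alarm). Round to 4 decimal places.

0.0930

P(Sensor=S2) = 0.128 + 0.043 + 0.077 + 0.033 = 0.281.
P(Reading=alarm) = 0.077 + 0.087 + 0.167 = 0.331.
Product: 0.281 × 0.331 = 0.0930.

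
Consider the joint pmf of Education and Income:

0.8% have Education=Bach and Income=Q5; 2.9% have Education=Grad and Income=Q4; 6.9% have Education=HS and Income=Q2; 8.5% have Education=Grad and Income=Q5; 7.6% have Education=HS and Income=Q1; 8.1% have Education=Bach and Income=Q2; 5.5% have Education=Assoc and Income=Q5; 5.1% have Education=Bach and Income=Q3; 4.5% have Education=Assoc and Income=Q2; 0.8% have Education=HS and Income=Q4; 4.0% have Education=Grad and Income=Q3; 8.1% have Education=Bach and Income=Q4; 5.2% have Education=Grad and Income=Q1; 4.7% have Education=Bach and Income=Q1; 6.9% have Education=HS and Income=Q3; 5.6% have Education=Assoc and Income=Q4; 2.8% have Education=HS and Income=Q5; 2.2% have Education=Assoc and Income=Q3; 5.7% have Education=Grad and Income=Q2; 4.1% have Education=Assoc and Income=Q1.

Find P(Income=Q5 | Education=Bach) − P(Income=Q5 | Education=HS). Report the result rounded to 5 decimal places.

-0.08215

P(Education=Bach) = 0.047 + 0.081 + 0.051 + 0.081 + 0.008 = 0.268; P(Income=Q5 | Education=Bach) = 0.008/0.268 = 0.029851.
P(Education=HS) = 0.076 + 0.069 + 0.069 + 0.008 + 0.028 = 0.250; P(Income=Q5 | Education=HS) = 0.028/0.250 = 0.112000.
Difference = -0.08215.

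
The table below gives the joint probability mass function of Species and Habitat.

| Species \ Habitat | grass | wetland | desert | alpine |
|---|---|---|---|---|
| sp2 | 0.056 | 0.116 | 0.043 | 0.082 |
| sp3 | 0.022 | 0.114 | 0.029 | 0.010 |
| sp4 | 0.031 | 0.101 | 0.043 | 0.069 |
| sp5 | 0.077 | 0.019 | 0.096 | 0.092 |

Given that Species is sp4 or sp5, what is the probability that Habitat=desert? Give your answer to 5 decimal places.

P(Species=sp4) = 0.031 + 0.101 + 0.043 + 0.069 = 0.244.
P(Species=sp5) = 0.077 + 0.019 + 0.096 + 0.092 = 0.284.
P(Species ∈ {sp4, sp5}) = 0.244 + 0.284 = 0.528; P(Habitat=desert, Species ∈ {sp4, sp5}) = 0.043 + 0.096 = 0.139.
P(Habitat=desert | Species ∈ {sp4, sp5}) = 0.139/0.528 = 0.26326.

0.26326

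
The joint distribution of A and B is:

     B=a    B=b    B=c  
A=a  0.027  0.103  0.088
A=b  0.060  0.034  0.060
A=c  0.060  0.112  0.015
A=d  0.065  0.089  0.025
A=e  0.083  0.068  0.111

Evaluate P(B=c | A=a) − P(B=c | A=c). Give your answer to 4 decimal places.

0.3235

P(A=a) = 0.027 + 0.103 + 0.088 = 0.218; P(B=c | A=a) = 0.088/0.218 = 0.40367.
P(A=c) = 0.060 + 0.112 + 0.015 = 0.187; P(B=c | A=c) = 0.015/0.187 = 0.08021.
Difference = 0.3235.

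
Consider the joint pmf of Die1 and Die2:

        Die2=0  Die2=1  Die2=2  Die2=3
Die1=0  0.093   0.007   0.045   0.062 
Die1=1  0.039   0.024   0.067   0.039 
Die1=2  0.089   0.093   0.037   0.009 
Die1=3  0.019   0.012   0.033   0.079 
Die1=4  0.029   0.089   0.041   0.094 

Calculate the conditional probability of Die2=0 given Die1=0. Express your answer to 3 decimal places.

P(Die1=0) = 0.093 + 0.007 + 0.045 + 0.062 = 0.207.
P(Die2=0 | Die1=0) = 0.093/0.207 = 0.449.

0.449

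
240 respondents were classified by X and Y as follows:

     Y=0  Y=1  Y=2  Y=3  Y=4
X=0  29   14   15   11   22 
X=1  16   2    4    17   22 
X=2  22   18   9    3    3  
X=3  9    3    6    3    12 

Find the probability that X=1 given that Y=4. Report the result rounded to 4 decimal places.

Total with Y=4: 22 + 22 + 3 + 12 = 59.
P(X=1 | Y=4) = 22/59 = 0.3729.

0.3729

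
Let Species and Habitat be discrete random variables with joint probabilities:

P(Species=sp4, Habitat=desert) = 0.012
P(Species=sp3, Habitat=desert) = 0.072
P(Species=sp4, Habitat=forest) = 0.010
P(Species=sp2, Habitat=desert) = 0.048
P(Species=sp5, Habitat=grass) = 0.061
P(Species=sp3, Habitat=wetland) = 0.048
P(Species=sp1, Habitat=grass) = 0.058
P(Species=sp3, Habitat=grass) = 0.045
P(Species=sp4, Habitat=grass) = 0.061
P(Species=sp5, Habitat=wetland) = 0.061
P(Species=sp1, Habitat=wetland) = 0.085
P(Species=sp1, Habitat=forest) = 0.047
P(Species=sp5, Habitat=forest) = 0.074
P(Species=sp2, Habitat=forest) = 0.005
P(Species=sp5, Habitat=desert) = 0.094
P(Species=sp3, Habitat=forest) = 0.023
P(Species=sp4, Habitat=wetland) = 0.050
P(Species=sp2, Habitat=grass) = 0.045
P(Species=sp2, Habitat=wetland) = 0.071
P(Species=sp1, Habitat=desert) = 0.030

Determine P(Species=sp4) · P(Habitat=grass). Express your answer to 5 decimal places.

P(Species=sp4) = 0.010 + 0.061 + 0.050 + 0.012 = 0.133.
P(Habitat=grass) = 0.058 + 0.045 + 0.045 + 0.061 + 0.061 = 0.270.
Product: 0.133 × 0.270 = 0.03591.

0.03591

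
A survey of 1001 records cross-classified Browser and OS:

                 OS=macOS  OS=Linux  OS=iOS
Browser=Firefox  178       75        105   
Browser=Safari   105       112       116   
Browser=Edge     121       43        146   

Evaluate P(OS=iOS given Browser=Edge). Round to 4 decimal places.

0.4710

Total with Browser=Edge: 121 + 43 + 146 = 310.
P(OS=iOS | Browser=Edge) = 146/310 = 0.4710.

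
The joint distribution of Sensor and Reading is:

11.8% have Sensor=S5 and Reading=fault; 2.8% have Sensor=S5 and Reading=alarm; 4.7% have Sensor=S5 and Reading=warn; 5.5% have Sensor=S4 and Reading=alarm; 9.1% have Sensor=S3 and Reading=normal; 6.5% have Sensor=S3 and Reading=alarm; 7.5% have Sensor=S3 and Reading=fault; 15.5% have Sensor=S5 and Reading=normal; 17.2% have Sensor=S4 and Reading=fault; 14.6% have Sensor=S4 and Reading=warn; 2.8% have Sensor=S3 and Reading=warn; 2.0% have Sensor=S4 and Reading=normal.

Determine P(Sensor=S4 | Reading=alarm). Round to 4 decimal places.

P(Reading=alarm) = 0.065 + 0.055 + 0.028 = 0.148.
P(Sensor=S4 | Reading=alarm) = 0.055/0.148 = 0.3716.

0.3716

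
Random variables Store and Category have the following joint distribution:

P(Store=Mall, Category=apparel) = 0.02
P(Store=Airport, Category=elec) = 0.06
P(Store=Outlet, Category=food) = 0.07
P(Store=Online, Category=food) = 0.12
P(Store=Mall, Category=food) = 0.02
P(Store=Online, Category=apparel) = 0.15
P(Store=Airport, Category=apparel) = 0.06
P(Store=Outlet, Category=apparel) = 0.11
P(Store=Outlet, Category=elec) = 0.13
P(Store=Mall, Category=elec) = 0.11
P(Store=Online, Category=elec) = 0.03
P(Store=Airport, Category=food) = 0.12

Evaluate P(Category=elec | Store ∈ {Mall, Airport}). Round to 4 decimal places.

0.4359

P(Store=Mall) = 0.02 + 0.02 + 0.11 = 0.15.
P(Store=Airport) = 0.12 + 0.06 + 0.06 = 0.24.
P(Store ∈ {Mall, Airport}) = 0.15 + 0.24 = 0.39; P(Category=elec, Store ∈ {Mall, Airport}) = 0.11 + 0.06 = 0.17.
P(Category=elec | Store ∈ {Mall, Airport}) = 0.17/0.39 = 0.4359.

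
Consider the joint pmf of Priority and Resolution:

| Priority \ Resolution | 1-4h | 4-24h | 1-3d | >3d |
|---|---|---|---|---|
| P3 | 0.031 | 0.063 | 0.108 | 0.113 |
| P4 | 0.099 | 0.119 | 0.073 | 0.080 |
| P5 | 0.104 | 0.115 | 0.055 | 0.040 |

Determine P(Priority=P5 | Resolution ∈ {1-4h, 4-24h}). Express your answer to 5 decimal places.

0.41243

P(Resolution=1-4h) = 0.031 + 0.099 + 0.104 = 0.234.
P(Resolution=4-24h) = 0.063 + 0.119 + 0.115 = 0.297.
P(Resolution ∈ {1-4h, 4-24h}) = 0.234 + 0.297 = 0.531; P(Priority=P5, Resolution ∈ {1-4h, 4-24h}) = 0.104 + 0.115 = 0.219.
P(Priority=P5 | Resolution ∈ {1-4h, 4-24h}) = 0.219/0.531 = 0.41243.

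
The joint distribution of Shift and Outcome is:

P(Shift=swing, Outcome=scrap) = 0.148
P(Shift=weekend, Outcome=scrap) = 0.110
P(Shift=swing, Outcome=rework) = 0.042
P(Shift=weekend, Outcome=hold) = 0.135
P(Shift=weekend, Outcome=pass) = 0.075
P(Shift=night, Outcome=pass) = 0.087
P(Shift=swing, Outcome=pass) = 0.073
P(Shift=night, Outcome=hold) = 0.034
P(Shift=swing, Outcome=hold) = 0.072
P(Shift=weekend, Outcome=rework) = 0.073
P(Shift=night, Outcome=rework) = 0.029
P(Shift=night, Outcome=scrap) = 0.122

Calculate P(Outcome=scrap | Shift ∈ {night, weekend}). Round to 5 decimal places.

0.34887

P(Shift=night) = 0.087 + 0.029 + 0.122 + 0.034 = 0.272.
P(Shift=weekend) = 0.075 + 0.073 + 0.110 + 0.135 = 0.393.
P(Shift ∈ {night, weekend}) = 0.272 + 0.393 = 0.665; P(Outcome=scrap, Shift ∈ {night, weekend}) = 0.122 + 0.110 = 0.232.
P(Outcome=scrap | Shift ∈ {night, weekend}) = 0.232/0.665 = 0.34887.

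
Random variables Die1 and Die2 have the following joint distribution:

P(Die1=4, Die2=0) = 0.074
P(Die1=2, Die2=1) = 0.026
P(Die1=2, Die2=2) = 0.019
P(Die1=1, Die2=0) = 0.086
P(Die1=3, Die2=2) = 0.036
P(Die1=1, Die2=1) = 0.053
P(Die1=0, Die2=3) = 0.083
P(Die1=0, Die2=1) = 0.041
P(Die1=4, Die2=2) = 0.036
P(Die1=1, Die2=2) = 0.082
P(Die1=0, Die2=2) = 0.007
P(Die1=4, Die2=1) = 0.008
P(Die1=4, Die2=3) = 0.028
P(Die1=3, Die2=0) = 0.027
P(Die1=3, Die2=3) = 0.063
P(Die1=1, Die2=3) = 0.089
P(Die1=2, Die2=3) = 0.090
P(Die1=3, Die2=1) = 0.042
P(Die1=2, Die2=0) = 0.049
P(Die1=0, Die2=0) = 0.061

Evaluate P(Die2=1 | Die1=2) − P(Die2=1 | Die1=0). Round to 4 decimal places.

P(Die1=2) = 0.049 + 0.026 + 0.019 + 0.090 = 0.184; P(Die2=1 | Die1=2) = 0.026/0.184 = 0.14130.
P(Die1=0) = 0.061 + 0.041 + 0.007 + 0.083 = 0.192; P(Die2=1 | Die1=0) = 0.041/0.192 = 0.21354.
Difference = -0.0722.

-0.0722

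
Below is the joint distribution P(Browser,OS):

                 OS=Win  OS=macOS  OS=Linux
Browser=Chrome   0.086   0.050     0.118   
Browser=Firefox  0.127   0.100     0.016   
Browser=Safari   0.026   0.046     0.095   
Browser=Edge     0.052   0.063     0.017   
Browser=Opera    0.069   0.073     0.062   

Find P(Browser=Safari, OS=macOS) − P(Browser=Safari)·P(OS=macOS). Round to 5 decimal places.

-0.00944

P(Browser=Safari) = 0.026 + 0.046 + 0.095 = 0.167.
P(OS=macOS) = 0.050 + 0.100 + 0.046 + 0.063 + 0.073 = 0.332.
P(Browser=Safari, OS=macOS) − P(Browser=Safari)P(OS=macOS) = 0.046 − 0.167×0.332 = -0.00944.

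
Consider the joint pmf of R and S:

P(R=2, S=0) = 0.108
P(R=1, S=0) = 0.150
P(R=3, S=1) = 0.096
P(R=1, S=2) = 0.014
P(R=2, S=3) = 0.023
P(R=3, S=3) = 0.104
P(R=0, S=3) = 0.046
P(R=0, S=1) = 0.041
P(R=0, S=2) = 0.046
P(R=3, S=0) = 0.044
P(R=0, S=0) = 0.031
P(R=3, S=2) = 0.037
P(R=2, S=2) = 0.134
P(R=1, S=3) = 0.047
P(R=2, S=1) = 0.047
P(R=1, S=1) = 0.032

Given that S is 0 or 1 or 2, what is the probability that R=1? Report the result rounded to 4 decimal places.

P(S=0) = 0.031 + 0.150 + 0.108 + 0.044 = 0.333.
P(S=1) = 0.041 + 0.032 + 0.047 + 0.096 = 0.216.
P(S=2) = 0.046 + 0.014 + 0.134 + 0.037 = 0.231.
P(S ∈ {0, 1, 2}) = 0.333 + 0.216 + 0.231 = 0.780; P(R=1, S ∈ {0, 1, 2}) = 0.150 + 0.032 + 0.014 = 0.196.
P(R=1 | S ∈ {0, 1, 2}) = 0.196/0.780 = 0.2513.

0.2513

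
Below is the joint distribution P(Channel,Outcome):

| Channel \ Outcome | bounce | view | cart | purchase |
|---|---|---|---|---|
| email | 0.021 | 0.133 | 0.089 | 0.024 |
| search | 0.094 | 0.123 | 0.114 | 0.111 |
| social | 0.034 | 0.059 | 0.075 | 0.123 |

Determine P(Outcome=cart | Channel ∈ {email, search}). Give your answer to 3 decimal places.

P(Channel=email) = 0.021 + 0.133 + 0.089 + 0.024 = 0.267.
P(Channel=search) = 0.094 + 0.123 + 0.114 + 0.111 = 0.442.
P(Channel ∈ {email, search}) = 0.267 + 0.442 = 0.709; P(Outcome=cart, Channel ∈ {email, search}) = 0.089 + 0.114 = 0.203.
P(Outcome=cart | Channel ∈ {email, search}) = 0.203/0.709 = 0.286.

0.286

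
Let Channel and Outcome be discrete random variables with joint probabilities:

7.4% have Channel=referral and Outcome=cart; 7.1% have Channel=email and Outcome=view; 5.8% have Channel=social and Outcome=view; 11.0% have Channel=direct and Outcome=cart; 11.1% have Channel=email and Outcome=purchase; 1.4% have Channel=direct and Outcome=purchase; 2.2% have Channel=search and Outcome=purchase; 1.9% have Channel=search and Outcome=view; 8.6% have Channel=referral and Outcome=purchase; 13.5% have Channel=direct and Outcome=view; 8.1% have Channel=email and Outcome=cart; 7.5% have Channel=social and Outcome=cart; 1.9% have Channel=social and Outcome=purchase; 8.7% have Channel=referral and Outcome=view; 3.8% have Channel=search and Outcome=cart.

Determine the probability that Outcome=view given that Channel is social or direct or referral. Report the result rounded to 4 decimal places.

0.4255

P(Channel=social) = 0.058 + 0.075 + 0.019 = 0.152.
P(Channel=direct) = 0.135 + 0.110 + 0.014 = 0.259.
P(Channel=referral) = 0.087 + 0.074 + 0.086 = 0.247.
P(Channel ∈ {social, direct, referral}) = 0.152 + 0.259 + 0.247 = 0.658; P(Outcome=view, Channel ∈ {social, direct, referral}) = 0.058 + 0.135 + 0.087 = 0.280.
P(Outcome=view | Channel ∈ {social, direct, referral}) = 0.280/0.658 = 0.4255.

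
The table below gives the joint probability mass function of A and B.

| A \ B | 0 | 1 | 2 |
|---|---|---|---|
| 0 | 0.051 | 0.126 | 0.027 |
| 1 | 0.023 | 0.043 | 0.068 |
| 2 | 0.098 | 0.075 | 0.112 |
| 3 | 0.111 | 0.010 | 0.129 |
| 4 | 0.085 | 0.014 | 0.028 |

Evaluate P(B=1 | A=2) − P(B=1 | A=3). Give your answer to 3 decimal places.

0.223

P(A=2) = 0.098 + 0.075 + 0.112 = 0.285; P(B=1 | A=2) = 0.075/0.285 = 0.2632.
P(A=3) = 0.111 + 0.010 + 0.129 = 0.250; P(B=1 | A=3) = 0.010/0.250 = 0.0400.
Difference = 0.223.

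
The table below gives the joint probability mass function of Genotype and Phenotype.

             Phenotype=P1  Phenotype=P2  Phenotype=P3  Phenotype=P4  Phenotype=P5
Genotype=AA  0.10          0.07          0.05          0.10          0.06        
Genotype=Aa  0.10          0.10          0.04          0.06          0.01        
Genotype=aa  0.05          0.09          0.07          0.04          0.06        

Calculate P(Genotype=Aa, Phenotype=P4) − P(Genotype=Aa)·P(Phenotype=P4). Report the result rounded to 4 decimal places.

-0.0020

P(Genotype=Aa) = 0.10 + 0.10 + 0.04 + 0.06 + 0.01 = 0.31.
P(Phenotype=P4) = 0.10 + 0.06 + 0.04 = 0.20.
P(Genotype=Aa, Phenotype=P4) − P(Genotype=Aa)P(Phenotype=P4) = 0.06 − 0.31×0.20 = -0.0020.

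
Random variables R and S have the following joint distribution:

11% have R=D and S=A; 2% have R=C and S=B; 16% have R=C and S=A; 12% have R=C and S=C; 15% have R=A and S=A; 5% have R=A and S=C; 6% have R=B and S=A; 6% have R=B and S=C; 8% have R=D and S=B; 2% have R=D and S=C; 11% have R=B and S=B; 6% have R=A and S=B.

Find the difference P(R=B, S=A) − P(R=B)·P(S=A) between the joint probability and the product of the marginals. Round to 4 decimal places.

-0.0504

P(R=B) = 0.06 + 0.11 + 0.06 = 0.23.
P(S=A) = 0.15 + 0.06 + 0.16 + 0.11 = 0.48.
P(R=B, S=A) − P(R=B)P(S=A) = 0.06 − 0.23×0.48 = -0.0504.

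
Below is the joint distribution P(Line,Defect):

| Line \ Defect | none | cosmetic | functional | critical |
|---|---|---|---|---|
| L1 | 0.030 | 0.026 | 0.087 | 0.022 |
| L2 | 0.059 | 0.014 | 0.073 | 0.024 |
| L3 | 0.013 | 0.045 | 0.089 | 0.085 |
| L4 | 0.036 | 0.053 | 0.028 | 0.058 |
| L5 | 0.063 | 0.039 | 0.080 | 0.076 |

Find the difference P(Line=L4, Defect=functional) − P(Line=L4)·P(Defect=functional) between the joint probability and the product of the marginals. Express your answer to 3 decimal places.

P(Line=L4) = 0.036 + 0.053 + 0.028 + 0.058 = 0.175.
P(Defect=functional) = 0.087 + 0.073 + 0.089 + 0.028 + 0.080 = 0.357.
P(Line=L4, Defect=functional) − P(Line=L4)P(Defect=functional) = 0.028 − 0.175×0.357 = -0.034.

-0.034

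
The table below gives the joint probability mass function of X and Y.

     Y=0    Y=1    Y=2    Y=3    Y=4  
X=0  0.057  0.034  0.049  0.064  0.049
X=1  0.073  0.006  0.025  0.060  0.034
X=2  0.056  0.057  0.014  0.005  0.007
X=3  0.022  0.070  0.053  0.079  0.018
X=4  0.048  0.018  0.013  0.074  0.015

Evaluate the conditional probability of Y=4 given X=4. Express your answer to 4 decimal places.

0.0893

P(X=4) = 0.048 + 0.018 + 0.013 + 0.074 + 0.015 = 0.168.
P(Y=4 | X=4) = 0.015/0.168 = 0.0893.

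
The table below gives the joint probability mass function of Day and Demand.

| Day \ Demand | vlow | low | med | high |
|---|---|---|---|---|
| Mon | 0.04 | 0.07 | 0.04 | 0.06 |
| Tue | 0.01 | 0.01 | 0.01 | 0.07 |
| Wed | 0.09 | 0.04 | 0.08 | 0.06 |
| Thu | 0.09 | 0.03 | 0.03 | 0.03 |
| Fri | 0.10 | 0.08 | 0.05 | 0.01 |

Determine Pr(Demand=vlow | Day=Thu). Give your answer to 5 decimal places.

P(Day=Thu) = 0.09 + 0.03 + 0.03 + 0.03 = 0.18.
P(Demand=vlow | Day=Thu) = 0.09/0.18 = 0.50000.

0.50000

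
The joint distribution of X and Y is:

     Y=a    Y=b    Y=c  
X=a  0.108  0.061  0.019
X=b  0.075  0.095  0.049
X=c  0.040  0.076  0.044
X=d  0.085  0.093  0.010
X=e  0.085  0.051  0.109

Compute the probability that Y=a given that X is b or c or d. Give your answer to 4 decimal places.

P(X=b) = 0.075 + 0.095 + 0.049 = 0.219.
P(X=c) = 0.040 + 0.076 + 0.044 = 0.160.
P(X=d) = 0.085 + 0.093 + 0.010 = 0.188.
P(X ∈ {b, c, d}) = 0.219 + 0.160 + 0.188 = 0.567; P(Y=a, X ∈ {b, c, d}) = 0.075 + 0.040 + 0.085 = 0.200.
P(Y=a | X ∈ {b, c, d}) = 0.200/0.567 = 0.3527.

0.3527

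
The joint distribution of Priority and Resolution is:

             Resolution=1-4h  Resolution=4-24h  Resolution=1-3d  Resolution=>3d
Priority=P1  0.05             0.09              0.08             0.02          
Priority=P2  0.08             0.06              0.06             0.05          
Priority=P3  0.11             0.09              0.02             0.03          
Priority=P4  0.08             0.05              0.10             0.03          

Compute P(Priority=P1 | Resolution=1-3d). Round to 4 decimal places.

P(Resolution=1-3d) = 0.08 + 0.06 + 0.02 + 0.10 = 0.26.
P(Priority=P1 | Resolution=1-3d) = 0.08/0.26 = 0.3077.

0.3077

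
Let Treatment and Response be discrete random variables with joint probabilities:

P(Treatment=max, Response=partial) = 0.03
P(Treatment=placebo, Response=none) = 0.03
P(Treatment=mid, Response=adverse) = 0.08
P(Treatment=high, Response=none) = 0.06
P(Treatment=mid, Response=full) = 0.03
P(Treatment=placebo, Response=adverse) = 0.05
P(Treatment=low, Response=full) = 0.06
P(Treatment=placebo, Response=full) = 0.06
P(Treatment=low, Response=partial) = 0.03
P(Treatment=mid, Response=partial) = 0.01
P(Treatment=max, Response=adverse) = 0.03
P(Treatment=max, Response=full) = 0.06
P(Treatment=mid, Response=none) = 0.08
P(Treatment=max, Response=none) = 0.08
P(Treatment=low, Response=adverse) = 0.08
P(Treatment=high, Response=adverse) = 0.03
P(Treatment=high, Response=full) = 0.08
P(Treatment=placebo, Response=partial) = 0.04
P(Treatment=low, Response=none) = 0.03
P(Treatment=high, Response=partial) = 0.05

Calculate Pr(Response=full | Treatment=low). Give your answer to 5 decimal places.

P(Treatment=low) = 0.03 + 0.03 + 0.06 + 0.08 = 0.20.
P(Response=full | Treatment=low) = 0.06/0.20 = 0.30000.

0.30000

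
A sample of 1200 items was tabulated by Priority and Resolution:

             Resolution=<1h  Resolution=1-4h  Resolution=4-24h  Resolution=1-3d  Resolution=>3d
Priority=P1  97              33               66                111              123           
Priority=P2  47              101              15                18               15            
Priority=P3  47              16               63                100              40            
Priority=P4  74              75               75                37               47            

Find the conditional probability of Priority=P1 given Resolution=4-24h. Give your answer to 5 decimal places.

0.30137

Total with Resolution=4-24h: 66 + 15 + 63 + 75 = 219.
P(Priority=P1 | Resolution=4-24h) = 66/219 = 0.30137.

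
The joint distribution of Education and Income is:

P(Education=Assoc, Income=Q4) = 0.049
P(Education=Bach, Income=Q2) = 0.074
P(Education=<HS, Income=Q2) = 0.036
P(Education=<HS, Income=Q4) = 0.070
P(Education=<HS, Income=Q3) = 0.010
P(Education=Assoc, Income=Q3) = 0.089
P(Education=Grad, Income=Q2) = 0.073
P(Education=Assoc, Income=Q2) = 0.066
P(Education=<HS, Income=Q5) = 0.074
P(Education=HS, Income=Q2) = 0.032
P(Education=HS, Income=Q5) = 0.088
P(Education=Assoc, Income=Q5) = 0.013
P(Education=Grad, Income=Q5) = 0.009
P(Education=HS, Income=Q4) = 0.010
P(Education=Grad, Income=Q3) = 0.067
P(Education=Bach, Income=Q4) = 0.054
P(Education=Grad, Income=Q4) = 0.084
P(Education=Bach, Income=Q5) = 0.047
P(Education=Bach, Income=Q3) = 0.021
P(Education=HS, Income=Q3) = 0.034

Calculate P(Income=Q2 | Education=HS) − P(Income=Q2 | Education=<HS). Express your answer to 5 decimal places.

0.00565

P(Education=HS) = 0.032 + 0.034 + 0.010 + 0.088 = 0.164; P(Income=Q2 | Education=HS) = 0.032/0.164 = 0.195122.
P(Education=<HS) = 0.036 + 0.010 + 0.070 + 0.074 = 0.190; P(Income=Q2 | Education=<HS) = 0.036/0.190 = 0.189474.
Difference = 0.00565.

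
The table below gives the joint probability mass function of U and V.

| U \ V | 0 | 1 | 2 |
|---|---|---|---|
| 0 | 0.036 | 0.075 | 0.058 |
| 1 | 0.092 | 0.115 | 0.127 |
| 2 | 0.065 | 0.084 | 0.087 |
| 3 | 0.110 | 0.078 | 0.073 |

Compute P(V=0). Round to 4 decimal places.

0.3030

P(V=0) = 0.036 + 0.092 + 0.065 + 0.110 = 0.303.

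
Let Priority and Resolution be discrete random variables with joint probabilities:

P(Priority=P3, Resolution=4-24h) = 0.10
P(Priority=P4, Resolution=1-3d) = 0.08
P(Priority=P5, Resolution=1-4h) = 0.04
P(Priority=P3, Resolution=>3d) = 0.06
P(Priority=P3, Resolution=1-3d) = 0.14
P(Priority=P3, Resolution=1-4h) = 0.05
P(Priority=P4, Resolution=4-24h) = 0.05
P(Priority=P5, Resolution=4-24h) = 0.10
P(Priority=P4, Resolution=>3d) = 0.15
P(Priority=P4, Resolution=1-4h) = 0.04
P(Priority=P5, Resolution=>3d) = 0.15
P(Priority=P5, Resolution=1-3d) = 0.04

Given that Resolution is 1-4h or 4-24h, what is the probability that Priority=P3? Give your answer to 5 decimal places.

0.39474

P(Resolution=1-4h) = 0.05 + 0.04 + 0.04 = 0.13.
P(Resolution=4-24h) = 0.10 + 0.05 + 0.10 = 0.25.
P(Resolution ∈ {1-4h, 4-24h}) = 0.13 + 0.25 = 0.38; P(Priority=P3, Resolution ∈ {1-4h, 4-24h}) = 0.05 + 0.10 = 0.15.
P(Priority=P3 | Resolution ∈ {1-4h, 4-24h}) = 0.15/0.38 = 0.39474.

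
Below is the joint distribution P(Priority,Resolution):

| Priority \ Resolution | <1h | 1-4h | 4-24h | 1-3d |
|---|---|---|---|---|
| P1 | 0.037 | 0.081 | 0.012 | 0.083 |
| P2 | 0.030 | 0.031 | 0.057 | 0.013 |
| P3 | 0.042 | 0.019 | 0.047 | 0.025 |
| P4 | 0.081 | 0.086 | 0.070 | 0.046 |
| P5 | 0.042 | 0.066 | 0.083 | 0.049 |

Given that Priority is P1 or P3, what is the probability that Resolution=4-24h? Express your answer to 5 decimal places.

P(Priority=P1) = 0.037 + 0.081 + 0.012 + 0.083 = 0.213.
P(Priority=P3) = 0.042 + 0.019 + 0.047 + 0.025 = 0.133.
P(Priority ∈ {P1, P3}) = 0.213 + 0.133 = 0.346; P(Resolution=4-24h, Priority ∈ {P1, P3}) = 0.012 + 0.047 = 0.059.
P(Resolution=4-24h | Priority ∈ {P1, P3}) = 0.059/0.346 = 0.17052.

0.17052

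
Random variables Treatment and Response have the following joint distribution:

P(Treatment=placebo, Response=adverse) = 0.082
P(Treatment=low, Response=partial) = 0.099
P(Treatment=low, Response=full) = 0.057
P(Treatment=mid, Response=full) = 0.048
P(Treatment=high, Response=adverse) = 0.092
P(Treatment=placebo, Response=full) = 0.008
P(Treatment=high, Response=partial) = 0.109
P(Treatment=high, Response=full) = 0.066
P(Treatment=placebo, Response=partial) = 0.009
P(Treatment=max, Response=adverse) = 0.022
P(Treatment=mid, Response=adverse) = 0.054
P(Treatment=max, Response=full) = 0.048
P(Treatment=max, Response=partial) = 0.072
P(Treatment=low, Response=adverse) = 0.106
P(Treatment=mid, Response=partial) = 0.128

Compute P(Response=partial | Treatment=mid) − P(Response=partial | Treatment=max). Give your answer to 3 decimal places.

0.049

P(Treatment=mid) = 0.128 + 0.048 + 0.054 = 0.230; P(Response=partial | Treatment=mid) = 0.128/0.230 = 0.5565.
P(Treatment=max) = 0.072 + 0.048 + 0.022 = 0.142; P(Response=partial | Treatment=max) = 0.072/0.142 = 0.5070.
Difference = 0.049.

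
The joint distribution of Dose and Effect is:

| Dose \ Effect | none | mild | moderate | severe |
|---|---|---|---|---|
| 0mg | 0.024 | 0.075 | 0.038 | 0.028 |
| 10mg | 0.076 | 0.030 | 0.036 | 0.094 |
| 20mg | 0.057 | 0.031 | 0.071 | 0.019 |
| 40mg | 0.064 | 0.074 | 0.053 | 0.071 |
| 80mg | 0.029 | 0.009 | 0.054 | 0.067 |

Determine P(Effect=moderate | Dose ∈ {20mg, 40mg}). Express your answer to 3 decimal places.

0.282

P(Dose=20mg) = 0.057 + 0.031 + 0.071 + 0.019 = 0.178.
P(Dose=40mg) = 0.064 + 0.074 + 0.053 + 0.071 = 0.262.
P(Dose ∈ {20mg, 40mg}) = 0.178 + 0.262 = 0.440; P(Effect=moderate, Dose ∈ {20mg, 40mg}) = 0.071 + 0.053 = 0.124.
P(Effect=moderate | Dose ∈ {20mg, 40mg}) = 0.124/0.440 = 0.282.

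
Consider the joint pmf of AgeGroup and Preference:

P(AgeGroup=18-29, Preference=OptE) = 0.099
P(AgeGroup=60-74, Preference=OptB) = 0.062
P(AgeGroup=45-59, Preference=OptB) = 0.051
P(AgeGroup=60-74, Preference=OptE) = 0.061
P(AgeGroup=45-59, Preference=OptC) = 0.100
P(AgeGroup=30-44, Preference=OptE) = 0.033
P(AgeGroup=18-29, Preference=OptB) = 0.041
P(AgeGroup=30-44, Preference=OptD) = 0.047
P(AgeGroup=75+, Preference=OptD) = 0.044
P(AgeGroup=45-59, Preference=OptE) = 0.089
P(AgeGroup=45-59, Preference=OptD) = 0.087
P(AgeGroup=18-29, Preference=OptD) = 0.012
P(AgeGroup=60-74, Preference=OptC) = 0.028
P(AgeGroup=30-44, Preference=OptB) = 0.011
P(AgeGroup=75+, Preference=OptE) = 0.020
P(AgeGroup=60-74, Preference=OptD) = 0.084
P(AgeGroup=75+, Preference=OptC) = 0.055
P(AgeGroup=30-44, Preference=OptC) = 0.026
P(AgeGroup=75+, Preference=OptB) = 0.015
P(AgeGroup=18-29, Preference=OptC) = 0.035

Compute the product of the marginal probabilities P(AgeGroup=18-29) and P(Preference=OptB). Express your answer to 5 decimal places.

P(AgeGroup=18-29) = 0.041 + 0.035 + 0.012 + 0.099 = 0.187.
P(Preference=OptB) = 0.041 + 0.011 + 0.051 + 0.062 + 0.015 = 0.180.
Product: 0.187 × 0.180 = 0.03366.

0.03366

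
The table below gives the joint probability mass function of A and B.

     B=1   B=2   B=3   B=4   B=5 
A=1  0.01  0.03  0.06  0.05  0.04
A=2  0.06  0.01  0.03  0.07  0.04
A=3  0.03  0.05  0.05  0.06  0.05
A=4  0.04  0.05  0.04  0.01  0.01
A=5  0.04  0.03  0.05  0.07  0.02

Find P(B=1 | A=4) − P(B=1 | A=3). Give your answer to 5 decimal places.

0.14167

P(A=4) = 0.04 + 0.05 + 0.04 + 0.01 + 0.01 = 0.15; P(B=1 | A=4) = 0.04/0.15 = 0.266667.
P(A=3) = 0.03 + 0.05 + 0.05 + 0.06 + 0.05 = 0.24; P(B=1 | A=3) = 0.03/0.24 = 0.125000.
Difference = 0.14167.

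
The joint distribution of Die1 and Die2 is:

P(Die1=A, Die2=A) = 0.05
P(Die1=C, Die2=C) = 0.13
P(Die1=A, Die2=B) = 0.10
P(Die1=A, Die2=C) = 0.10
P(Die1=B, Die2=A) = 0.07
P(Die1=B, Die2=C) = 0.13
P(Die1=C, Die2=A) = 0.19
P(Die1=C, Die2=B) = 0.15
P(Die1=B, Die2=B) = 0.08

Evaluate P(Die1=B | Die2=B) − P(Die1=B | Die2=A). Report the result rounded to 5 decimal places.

0.01662

P(Die2=B) = 0.10 + 0.08 + 0.15 = 0.33; P(Die1=B | Die2=B) = 0.08/0.33 = 0.242424.
P(Die2=A) = 0.05 + 0.07 + 0.19 = 0.31; P(Die1=B | Die2=A) = 0.07/0.31 = 0.225806.
Difference = 0.01662.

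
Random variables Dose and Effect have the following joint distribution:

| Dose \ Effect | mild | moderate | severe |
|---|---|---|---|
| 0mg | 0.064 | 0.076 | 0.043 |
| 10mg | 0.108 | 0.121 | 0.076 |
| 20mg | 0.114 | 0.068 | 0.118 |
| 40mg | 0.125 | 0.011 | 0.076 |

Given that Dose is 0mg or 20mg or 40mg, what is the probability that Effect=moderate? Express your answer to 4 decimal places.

0.2230

P(Dose=0mg) = 0.064 + 0.076 + 0.043 = 0.183.
P(Dose=20mg) = 0.114 + 0.068 + 0.118 = 0.300.
P(Dose=40mg) = 0.125 + 0.011 + 0.076 = 0.212.
P(Dose ∈ {0mg, 20mg, 40mg}) = 0.183 + 0.300 + 0.212 = 0.695; P(Effect=moderate, Dose ∈ {0mg, 20mg, 40mg}) = 0.076 + 0.068 + 0.011 = 0.155.
P(Effect=moderate | Dose ∈ {0mg, 20mg, 40mg}) = 0.155/0.695 = 0.2230.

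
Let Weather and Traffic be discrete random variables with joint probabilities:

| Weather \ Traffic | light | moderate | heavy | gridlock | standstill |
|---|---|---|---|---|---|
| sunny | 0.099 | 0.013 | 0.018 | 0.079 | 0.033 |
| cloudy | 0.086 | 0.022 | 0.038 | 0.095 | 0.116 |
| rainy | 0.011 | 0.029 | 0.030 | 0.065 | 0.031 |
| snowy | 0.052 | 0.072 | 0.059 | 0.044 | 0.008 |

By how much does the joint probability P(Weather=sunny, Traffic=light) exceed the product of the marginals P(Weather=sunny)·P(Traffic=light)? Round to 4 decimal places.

0.0390

P(Weather=sunny) = 0.099 + 0.013 + 0.018 + 0.079 + 0.033 = 0.242.
P(Traffic=light) = 0.099 + 0.086 + 0.011 + 0.052 = 0.248.
P(Weather=sunny, Traffic=light) − P(Weather=sunny)P(Traffic=light) = 0.099 − 0.242×0.248 = 0.0390.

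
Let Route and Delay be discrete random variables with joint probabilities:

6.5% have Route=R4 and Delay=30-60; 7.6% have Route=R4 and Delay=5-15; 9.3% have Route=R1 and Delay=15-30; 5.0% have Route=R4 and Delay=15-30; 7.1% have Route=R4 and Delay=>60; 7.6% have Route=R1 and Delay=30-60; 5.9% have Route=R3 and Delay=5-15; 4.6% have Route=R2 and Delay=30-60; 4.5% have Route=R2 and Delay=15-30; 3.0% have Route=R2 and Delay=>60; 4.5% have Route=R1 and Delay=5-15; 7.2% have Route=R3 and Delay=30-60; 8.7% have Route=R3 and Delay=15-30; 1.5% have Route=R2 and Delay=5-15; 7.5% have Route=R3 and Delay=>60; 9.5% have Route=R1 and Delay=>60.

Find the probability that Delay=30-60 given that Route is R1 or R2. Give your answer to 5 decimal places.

0.27416

P(Route=R1) = 0.045 + 0.093 + 0.076 + 0.095 = 0.309.
P(Route=R2) = 0.015 + 0.045 + 0.046 + 0.030 = 0.136.
P(Route ∈ {R1, R2}) = 0.309 + 0.136 = 0.445; P(Delay=30-60, Route ∈ {R1, R2}) = 0.076 + 0.046 = 0.122.
P(Delay=30-60 | Route ∈ {R1, R2}) = 0.122/0.445 = 0.27416.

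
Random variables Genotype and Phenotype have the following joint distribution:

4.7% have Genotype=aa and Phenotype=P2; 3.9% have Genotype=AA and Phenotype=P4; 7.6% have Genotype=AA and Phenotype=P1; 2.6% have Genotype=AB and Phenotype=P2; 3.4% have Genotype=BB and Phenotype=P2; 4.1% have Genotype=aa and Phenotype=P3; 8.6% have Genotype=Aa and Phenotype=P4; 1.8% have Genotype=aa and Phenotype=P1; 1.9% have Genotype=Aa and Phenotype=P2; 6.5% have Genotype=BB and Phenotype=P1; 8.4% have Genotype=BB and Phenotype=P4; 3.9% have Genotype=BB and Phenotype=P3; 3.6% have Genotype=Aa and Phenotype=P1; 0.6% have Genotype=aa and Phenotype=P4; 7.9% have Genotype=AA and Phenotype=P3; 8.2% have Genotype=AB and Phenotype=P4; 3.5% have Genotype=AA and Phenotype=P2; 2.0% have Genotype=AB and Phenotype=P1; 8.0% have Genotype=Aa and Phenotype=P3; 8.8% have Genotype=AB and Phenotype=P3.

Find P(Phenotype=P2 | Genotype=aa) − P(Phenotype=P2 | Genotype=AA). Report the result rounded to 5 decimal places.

P(Genotype=aa) = 0.018 + 0.047 + 0.041 + 0.006 = 0.112; P(Phenotype=P2 | Genotype=aa) = 0.047/0.112 = 0.419643.
P(Genotype=AA) = 0.076 + 0.035 + 0.079 + 0.039 = 0.229; P(Phenotype=P2 | Genotype=AA) = 0.035/0.229 = 0.152838.
Difference = 0.26680.

0.26680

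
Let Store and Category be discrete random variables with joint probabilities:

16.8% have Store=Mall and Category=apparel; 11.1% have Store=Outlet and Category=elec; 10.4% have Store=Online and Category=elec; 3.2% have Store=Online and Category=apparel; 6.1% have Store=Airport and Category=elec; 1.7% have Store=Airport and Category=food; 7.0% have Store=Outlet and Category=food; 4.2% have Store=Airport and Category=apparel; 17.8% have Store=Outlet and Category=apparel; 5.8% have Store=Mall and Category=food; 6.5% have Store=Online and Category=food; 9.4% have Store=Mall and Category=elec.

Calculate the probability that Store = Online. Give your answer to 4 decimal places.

P(Store=Online) = 0.065 + 0.032 + 0.104 = 0.201.

0.2010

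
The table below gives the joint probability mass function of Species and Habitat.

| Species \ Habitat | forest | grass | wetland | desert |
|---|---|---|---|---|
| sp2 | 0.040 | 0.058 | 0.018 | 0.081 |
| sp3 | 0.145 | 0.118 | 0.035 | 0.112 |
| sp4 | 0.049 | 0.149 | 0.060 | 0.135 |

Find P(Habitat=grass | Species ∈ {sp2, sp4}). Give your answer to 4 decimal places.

P(Species=sp2) = 0.040 + 0.058 + 0.018 + 0.081 = 0.197.
P(Species=sp4) = 0.049 + 0.149 + 0.060 + 0.135 = 0.393.
P(Species ∈ {sp2, sp4}) = 0.197 + 0.393 = 0.590; P(Habitat=grass, Species ∈ {sp2, sp4}) = 0.058 + 0.149 = 0.207.
P(Habitat=grass | Species ∈ {sp2, sp4}) = 0.207/0.590 = 0.3508.

0.3508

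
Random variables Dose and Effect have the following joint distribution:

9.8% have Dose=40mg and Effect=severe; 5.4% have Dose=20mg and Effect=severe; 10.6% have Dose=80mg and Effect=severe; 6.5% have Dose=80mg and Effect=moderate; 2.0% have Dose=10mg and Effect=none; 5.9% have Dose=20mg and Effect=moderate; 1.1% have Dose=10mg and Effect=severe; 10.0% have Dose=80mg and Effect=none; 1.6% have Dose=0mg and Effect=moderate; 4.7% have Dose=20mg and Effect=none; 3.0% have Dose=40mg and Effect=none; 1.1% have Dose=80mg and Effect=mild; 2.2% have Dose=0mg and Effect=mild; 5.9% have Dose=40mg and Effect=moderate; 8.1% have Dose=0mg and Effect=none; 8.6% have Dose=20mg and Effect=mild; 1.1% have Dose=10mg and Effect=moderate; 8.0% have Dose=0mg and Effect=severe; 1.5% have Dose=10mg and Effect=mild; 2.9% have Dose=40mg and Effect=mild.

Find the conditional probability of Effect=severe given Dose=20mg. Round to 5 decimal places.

0.21951

P(Dose=20mg) = 0.047 + 0.086 + 0.059 + 0.054 = 0.246.
P(Effect=severe | Dose=20mg) = 0.054/0.246 = 0.21951.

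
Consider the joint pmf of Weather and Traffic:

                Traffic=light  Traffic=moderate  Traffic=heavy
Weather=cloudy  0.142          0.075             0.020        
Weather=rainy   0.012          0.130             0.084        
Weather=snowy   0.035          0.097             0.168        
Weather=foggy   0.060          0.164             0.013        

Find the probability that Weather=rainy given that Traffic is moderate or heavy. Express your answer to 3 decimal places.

P(Traffic=moderate) = 0.075 + 0.130 + 0.097 + 0.164 = 0.466.
P(Traffic=heavy) = 0.020 + 0.084 + 0.168 + 0.013 = 0.285.
P(Traffic ∈ {moderate, heavy}) = 0.466 + 0.285 = 0.751; P(Weather=rainy, Traffic ∈ {moderate, heavy}) = 0.130 + 0.084 = 0.214.
P(Weather=rainy | Traffic ∈ {moderate, heavy}) = 0.214/0.751 = 0.285.

0.285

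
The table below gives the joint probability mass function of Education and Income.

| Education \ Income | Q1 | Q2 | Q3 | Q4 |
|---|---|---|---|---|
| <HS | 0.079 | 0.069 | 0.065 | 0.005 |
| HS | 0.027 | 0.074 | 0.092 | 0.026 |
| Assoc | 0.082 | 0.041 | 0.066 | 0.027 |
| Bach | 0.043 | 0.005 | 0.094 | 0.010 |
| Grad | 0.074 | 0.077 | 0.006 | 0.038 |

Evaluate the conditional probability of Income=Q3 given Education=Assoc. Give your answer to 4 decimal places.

P(Education=Assoc) = 0.082 + 0.041 + 0.066 + 0.027 = 0.216.
P(Income=Q3 | Education=Assoc) = 0.066/0.216 = 0.3056.

0.3056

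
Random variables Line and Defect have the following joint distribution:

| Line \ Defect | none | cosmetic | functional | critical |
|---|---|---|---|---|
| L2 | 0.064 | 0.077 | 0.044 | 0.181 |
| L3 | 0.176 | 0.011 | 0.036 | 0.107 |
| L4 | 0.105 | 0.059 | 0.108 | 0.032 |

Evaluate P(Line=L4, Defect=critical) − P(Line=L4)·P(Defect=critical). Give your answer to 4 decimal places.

P(Line=L4) = 0.105 + 0.059 + 0.108 + 0.032 = 0.304.
P(Defect=critical) = 0.181 + 0.107 + 0.032 = 0.320.
P(Line=L4, Defect=critical) − P(Line=L4)P(Defect=critical) = 0.032 − 0.304×0.320 = -0.0653.

-0.0653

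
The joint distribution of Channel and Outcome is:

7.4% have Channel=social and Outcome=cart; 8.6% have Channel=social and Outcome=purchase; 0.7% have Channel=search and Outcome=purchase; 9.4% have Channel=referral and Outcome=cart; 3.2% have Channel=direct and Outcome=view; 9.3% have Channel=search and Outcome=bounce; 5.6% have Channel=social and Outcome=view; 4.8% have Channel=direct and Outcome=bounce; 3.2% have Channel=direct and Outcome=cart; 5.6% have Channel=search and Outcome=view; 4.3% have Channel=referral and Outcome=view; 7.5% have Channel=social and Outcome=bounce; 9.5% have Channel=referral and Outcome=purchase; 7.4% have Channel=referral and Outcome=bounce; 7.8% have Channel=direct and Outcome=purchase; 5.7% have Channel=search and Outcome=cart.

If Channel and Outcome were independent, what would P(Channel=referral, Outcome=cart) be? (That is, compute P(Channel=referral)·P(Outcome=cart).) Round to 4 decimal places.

P(Channel=referral) = 0.074 + 0.043 + 0.094 + 0.095 = 0.306.
P(Outcome=cart) = 0.057 + 0.074 + 0.032 + 0.094 = 0.257.
Product: 0.306 × 0.257 = 0.0786.

0.0786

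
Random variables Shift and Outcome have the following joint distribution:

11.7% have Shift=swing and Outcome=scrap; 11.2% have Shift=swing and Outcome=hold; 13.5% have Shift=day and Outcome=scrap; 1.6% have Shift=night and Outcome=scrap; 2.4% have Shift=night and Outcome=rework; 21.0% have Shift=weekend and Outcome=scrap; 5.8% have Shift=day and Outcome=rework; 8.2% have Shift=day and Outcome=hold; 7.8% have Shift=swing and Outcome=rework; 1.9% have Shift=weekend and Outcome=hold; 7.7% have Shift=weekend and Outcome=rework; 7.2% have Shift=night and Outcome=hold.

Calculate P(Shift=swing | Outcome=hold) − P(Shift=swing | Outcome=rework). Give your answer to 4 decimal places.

0.0639

P(Outcome=hold) = 0.082 + 0.112 + 0.072 + 0.019 = 0.285; P(Shift=swing | Outcome=hold) = 0.112/0.285 = 0.39298.
P(Outcome=rework) = 0.058 + 0.078 + 0.024 + 0.077 = 0.237; P(Shift=swing | Outcome=rework) = 0.078/0.237 = 0.32911.
Difference = 0.0639.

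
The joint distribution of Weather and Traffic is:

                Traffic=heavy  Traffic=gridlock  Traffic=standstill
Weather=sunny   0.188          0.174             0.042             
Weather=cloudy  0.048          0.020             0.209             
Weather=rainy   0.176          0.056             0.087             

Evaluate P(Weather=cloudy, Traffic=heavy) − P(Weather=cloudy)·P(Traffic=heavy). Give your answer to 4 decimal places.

-0.0661

P(Weather=cloudy) = 0.048 + 0.020 + 0.209 = 0.277.
P(Traffic=heavy) = 0.188 + 0.048 + 0.176 = 0.412.
P(Weather=cloudy, Traffic=heavy) − P(Weather=cloudy)P(Traffic=heavy) = 0.048 − 0.277×0.412 = -0.0661.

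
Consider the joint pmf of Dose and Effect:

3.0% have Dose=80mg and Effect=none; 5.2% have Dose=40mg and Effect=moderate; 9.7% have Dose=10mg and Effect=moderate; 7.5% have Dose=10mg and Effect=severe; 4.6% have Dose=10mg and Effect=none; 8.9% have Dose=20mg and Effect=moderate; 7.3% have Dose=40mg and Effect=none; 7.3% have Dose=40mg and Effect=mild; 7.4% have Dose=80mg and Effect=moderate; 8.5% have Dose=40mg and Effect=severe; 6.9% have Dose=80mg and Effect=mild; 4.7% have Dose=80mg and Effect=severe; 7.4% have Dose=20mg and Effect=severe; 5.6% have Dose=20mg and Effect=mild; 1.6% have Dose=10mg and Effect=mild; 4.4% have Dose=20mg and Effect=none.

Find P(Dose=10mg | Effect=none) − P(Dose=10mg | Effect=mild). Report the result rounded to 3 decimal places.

0.164

P(Effect=none) = 0.046 + 0.044 + 0.073 + 0.030 = 0.193; P(Dose=10mg | Effect=none) = 0.046/0.193 = 0.2383.
P(Effect=mild) = 0.016 + 0.056 + 0.073 + 0.069 = 0.214; P(Dose=10mg | Effect=mild) = 0.016/0.214 = 0.0748.
Difference = 0.164.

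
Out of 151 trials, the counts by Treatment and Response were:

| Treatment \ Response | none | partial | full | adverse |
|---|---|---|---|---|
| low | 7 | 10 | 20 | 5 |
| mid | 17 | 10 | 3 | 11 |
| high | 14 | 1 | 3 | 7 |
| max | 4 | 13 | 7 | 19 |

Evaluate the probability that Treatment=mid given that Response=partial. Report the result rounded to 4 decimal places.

0.2941

Total with Response=partial: 10 + 10 + 1 + 13 = 34.
P(Treatment=mid | Response=partial) = 10/34 = 0.2941.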